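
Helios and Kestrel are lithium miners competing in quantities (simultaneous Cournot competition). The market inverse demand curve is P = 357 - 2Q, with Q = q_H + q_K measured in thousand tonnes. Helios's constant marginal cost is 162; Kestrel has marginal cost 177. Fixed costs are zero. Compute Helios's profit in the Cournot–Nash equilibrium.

2450

Helios's profit: π_H = (357 - 2Q)q_H - (162q_H). Setting ∂π_H/∂q_H = 0: 195 - 4q_H - 2(q_K) = 0.
Kestrel's first-order condition: 180 - 4q_K - 2(q_H) = 0.
So q_H = (195 - 2q_K)/4 and q_K = (180 - 2q_H)/4.
Substituting one into the other gives q_H = 35 and q_K = 55/2.
Price P = 357 - 2·(125/2) = 232.
Helios's profit: (232 - 162)·35 = 2450.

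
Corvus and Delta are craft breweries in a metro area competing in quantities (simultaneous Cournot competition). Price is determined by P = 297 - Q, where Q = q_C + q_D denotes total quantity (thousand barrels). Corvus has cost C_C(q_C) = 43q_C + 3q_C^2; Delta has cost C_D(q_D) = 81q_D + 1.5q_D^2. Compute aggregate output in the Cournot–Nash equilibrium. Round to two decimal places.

64.82

Corvus's profit: π_C = (297 - Q)q_C - (43q_C + 3q_C²). Setting ∂π_C/∂q_C = 0: 254 - 8q_C - (q_D) = 0.
Delta's profit: π_D = (297 - Q)q_D - (81q_D + (3/2)q_D²). Setting ∂π_D/∂q_D = 0: 216 - 5q_D - (q_C) = 0.
Best responses: q_C = (254 - q_D)/8, q_D = (216 - q_C)/5.
Substituting one into the other gives q_C = 1054/39 and q_D = 1474/39.
Total output Q = 1054/39 + 1474/39 = 64.8205.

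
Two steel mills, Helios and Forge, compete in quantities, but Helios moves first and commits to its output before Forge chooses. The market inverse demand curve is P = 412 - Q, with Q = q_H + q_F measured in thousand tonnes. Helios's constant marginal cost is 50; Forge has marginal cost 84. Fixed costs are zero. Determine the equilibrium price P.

149

The follower Forge best-responds to any q_H: π_F = (412 - Q)q_F - 84q_F.
Setting the follower's marginal profit to zero, 328 - q_H - 2q_F = 0, i.e. q_F = (328 - q_H)/2.
Helios substitutes q_F(q_H) into its own profit: π_H = q_H(412 - q_H - (328 - q_H)/2) - 50q_H = (248 - (1/2)q_H)q_H - 50q_H.
The leader's first-order condition 198 - q_H = 0 yields q_H = 198.
Then q_F = (328 - 198)/2 = 65.
Total output Q = 263, so price P = 412 - 263 = 149.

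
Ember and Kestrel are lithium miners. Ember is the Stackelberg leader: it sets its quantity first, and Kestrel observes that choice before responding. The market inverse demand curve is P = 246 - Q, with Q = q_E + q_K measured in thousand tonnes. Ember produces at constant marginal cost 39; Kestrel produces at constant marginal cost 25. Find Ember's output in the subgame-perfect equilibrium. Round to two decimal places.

Solve by backward induction. Given q_E, the follower Kestrel maximises π_K = (246 - q_E - q_K)q_K - 25q_K.
Setting the follower's marginal profit to zero, 221 - q_E - 2q_K = 0, i.e. q_K = (221 - q_E)/2.
Ember substitutes q_K(q_E) into its own profit: π_E = q_E(246 - q_E - (221 - q_E)/2) - 39q_E = (271/2 - (1/2)q_E)q_E - 39q_E.
Maximising: ∂π_E/∂q_E = 193/2 - q_E = 0, giving q_E = 193/2.
Then q_K = (221 - 193/2)/2 = 249/4.

96.50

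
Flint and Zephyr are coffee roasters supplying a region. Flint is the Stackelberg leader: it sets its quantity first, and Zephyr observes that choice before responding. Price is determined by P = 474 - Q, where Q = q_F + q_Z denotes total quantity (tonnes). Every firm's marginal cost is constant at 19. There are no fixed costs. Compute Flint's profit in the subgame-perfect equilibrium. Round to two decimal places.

Solve by backward induction. Given q_F, the follower Zephyr maximises π_Z = (474 - q_F - q_Z)q_Z - 19q_Z.
Setting the follower's marginal profit to zero, 455 - q_F - 2q_Z = 0, i.e. q_Z = (455 - q_F)/2.
The leader anticipates this reaction. Substituting into P = 474 - Q gives P = 493/2 - (1/2)q_F, so π_F = (493/2 - (1/2)q_F)q_F - 19q_F.
Maximising: ∂π_F/∂q_F = 455/2 - q_F = 0, giving q_F = 455/2.
Then q_Z = (455 - 455/2)/2 = 455/4.
Price P = 474 - 1365/4 = 531/4.
Flint's profit: (531/4 - 19)·(455/2) = 25878.1250.

25878.13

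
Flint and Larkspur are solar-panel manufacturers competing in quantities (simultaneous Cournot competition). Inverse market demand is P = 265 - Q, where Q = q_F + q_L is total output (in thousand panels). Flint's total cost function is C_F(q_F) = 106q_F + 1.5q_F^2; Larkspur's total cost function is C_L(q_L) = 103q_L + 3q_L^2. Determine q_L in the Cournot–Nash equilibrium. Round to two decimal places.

16.69

Flint's profit: π_F = (265 - Q)q_F - (106q_F + (3/2)q_F²). Setting ∂π_F/∂q_F = 0: 159 - 5q_F - (q_L) = 0.
Larkspur's first-order condition: 162 - 8q_L - (q_F) = 0.
Rearranging gives the reaction functions q_F = (159 - q_L)/5 and q_L = (162 - q_F)/8.
Solving the pair: q_F = 370/13, q_L = 217/13.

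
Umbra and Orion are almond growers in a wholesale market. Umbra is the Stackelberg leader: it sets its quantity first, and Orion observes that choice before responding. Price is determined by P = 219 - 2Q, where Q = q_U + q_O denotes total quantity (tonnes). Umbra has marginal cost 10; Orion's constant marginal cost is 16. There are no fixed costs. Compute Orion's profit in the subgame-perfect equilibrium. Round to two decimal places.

Solve by backward induction. Given q_U, the follower Orion maximises π_O = (219 - 2q_U - 2q_O)q_O - 16q_O.
Follower FOC: 203 - 2q_U - 4q_O = 0, so q_O(q_U) = (203 - 2q_U)/4.
The leader anticipates this reaction. Substituting into P = 219 - 2Q gives P = 235/2 - q_U, so π_U = (235/2 - q_U)q_U - 10q_U.
Maximising: ∂π_U/∂q_U = 215/2 - 2q_U = 0, giving q_U = 215/4.
Then q_O = (203 - 2·(215/4))/4 = 191/8.
Price P = 219 - 2·(621/8) = 255/4.
Orion's profit: (255/4 - 16)·(191/8) = 1140.0313.

1140.03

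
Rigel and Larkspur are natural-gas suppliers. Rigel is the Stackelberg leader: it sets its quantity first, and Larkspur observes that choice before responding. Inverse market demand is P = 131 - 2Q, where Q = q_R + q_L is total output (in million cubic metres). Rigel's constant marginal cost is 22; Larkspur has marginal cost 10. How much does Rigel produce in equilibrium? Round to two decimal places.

24.25

Solve by backward induction. Given q_R, the follower Larkspur maximises π_L = (131 - 2q_R - 2q_L)q_L - 10q_L.
∂π_L/∂q_L = 121 - 2q_R - 4q_L = 0 gives the reaction function q_L = (121 - 2q_R)/4.
Rigel substitutes q_L(q_R) into its own profit: π_R = q_R(131 - 2q_R - (121 - 2q_R)/2) - 22q_R = (141/2 - q_R)q_R - 22q_R.
The leader's first-order condition 97/2 - 2q_R = 0 yields q_R = 97/4.
Then q_L = (121 - 2·(97/4))/4 = 145/8.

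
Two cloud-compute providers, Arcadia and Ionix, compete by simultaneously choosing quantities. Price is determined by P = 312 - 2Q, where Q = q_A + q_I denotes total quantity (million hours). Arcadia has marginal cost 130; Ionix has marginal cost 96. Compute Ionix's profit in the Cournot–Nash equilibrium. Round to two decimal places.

Arcadia's profit: π_A = (312 - 2Q)q_A - (130q_A). Setting ∂π_A/∂q_A = 0: 182 - 4q_A - 2(q_I) = 0.
Ionix's first-order condition: 216 - 4q_I - 2(q_A) = 0.
Rearranging gives the reaction functions q_A = (182 - 2q_I)/4 and q_I = (216 - 2q_A)/4.
Solving the pair: q_A = 74/3, q_I = 125/3.
Price P = 312 - 2·(199/3) = 538/3.
Ionix's profit: (538/3 - 96)·(125/3) = 3472.2222.

3472.22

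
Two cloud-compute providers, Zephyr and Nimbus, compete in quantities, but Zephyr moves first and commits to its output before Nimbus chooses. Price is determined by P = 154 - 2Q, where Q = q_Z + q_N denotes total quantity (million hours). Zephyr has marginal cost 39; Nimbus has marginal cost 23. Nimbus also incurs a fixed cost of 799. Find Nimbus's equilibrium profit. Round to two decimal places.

Solve by backward induction. Given q_Z, the follower Nimbus maximises π_N = (154 - 2q_Z - 2q_N)q_N - 23q_N.
Follower FOC: 131 - 2q_Z - 4q_N = 0, so q_N(q_Z) = (131 - 2q_Z)/4.
The leader anticipates this reaction. Substituting into P = 154 - 2Q gives P = 177/2 - q_Z, so π_Z = (177/2 - q_Z)q_Z - 39q_Z.
Leader FOC: 99/2 - 2q_Z = 0, so q_Z = 99/4.
Then q_N = (131 - 2·(99/4))/4 = 163/8.
Price P = 154 - 2·(361/8) = 255/4.
Nimbus's profit: (255/4 - 23)·(163/8) - 799 = 1001/32.

31.28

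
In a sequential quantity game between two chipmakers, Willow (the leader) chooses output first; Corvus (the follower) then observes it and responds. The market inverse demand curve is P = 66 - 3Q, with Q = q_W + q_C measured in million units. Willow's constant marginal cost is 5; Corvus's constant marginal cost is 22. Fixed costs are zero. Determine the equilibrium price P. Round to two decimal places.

The follower Corvus best-responds to any q_W: π_C = (66 - 3Q)q_C - 22q_C.
∂π_C/∂q_C = 44 - 3q_W - 6q_C = 0 gives the reaction function q_C = (44 - 3q_W)/6.
Willow substitutes q_C(q_W) into its own profit: π_W = q_W(66 - 3q_W - (44 - 3q_W)/2) - 5q_W = (44 - (3/2)q_W)q_W - 5q_W.
Maximising: ∂π_W/∂q_W = 39 - 3q_W = 0, giving q_W = 13.
Then q_C = (44 - 3·13)/6 = 5/6.
Total output Q = 83/6, so price P = 66 - 3·(83/6) = 49/2.

24.50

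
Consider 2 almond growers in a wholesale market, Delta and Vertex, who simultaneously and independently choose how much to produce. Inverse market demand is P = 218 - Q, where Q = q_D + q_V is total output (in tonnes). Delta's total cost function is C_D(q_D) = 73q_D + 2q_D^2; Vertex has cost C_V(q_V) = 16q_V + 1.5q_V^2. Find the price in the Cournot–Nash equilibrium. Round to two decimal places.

Delta's profit: π_D = (218 - Q)q_D - (73q_D + 2q_D²). Setting ∂π_D/∂q_D = 0: 145 - 6q_D - (q_V) = 0.
Vertex's first-order condition: 202 - 5q_V - (q_D) = 0.
Best responses: q_D = (145 - q_V)/6, q_V = (202 - q_D)/5.
Substituting one into the other gives q_D = 523/29 and q_V = 1067/29.
Total output Q = 1590/29, so price P = 218 - 1590/29 = 163.1724.

163.17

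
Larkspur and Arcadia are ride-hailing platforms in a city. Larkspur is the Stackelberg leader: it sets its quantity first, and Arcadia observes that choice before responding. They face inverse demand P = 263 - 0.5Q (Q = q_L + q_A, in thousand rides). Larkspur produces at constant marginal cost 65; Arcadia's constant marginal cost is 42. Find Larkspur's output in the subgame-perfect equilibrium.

175

The follower Arcadia best-responds to any q_L: π_A = (263 - 0.5Q)q_A - 42q_A.
Follower FOC: 221 - (1/2)q_L - q_A = 0, so q_A(q_L) = (221 - (1/2)q_L).
Larkspur substitutes q_A(q_L) into its own profit: π_L = q_L(263 - (1/2)q_L - (221 - (1/2)q_L)/2) - 65q_L = (305/2 - (1/4)q_L)q_L - 65q_L.
Maximising: ∂π_L/∂q_L = 175/2 - (1/2)q_L = 0, giving q_L = 175.
Then q_A = (221 - (1/2)·175) = 267/2.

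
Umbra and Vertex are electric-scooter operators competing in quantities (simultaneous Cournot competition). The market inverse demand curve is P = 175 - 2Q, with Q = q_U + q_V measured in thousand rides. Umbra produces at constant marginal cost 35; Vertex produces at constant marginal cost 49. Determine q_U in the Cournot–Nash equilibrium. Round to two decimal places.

25.67

Umbra's profit: π_U = (175 - 2Q)q_U - (35q_U). Setting ∂π_U/∂q_U = 0: 140 - 4q_U - 2(q_V) = 0.
Vertex's profit: π_V = (175 - 2Q)q_V - (49q_V). Setting ∂π_V/∂q_V = 0: 126 - 4q_V - 2(q_U) = 0.
So q_U = (140 - 2q_V)/4 and q_V = (126 - 2q_U)/4.
Solving the pair: q_U = 77/3, q_V = 56/3.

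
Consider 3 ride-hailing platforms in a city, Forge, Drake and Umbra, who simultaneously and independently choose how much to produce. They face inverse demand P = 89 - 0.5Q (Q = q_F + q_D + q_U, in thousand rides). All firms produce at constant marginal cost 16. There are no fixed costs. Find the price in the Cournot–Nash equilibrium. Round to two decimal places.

34.25

Each firm earns π_i = (89 - 0.5Q)q_i - 16q_i.
Setting ∂π_i/∂q_i = 0 with rivals' quantities fixed: 73 - q_i - (1/2)·Σ_{j≠i} q_j = 0.
With identical firms every q_j equals q_i, so Σ_{j≠i} q_j = 2q_i and 73 = 2q_i, giving q_i = 73/2.
Total output Q = 219/2, so price P = 89 - (1/2)·(219/2) = 137/4.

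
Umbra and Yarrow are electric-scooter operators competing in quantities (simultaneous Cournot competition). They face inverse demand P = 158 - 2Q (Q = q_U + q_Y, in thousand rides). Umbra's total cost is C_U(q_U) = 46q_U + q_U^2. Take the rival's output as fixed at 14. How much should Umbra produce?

With the rival's output fixed at 14, Umbra's profit is π_U = (158 - 2·14 - 2q_U)q_U - (46q_U + q_U²) = (130 - 2q_U)q_U - (46q_U + q_U²).
∂π_U/∂q_U = 84 - 6q_U = 0, so q_U = 14.

14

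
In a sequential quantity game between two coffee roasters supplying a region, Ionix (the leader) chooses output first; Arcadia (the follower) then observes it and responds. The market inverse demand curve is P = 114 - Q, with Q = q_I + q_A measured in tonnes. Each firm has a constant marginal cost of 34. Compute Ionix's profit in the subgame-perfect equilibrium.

The follower Arcadia best-responds to any q_I: π_A = (114 - Q)q_A - 34q_A.
Follower FOC: 80 - q_I - 2q_A = 0, so q_A(q_I) = (80 - q_I)/2.
Ionix substitutes q_A(q_I) into its own profit: π_I = q_I(114 - q_I - (80 - q_I)/2) - 34q_I = (74 - (1/2)q_I)q_I - 34q_I.
Maximising: ∂π_I/∂q_I = 40 - q_I = 0, giving q_I = 40.
Then q_A = (80 - 40)/2 = 20.
Price P = 114 - 60 = 54.
Ionix's profit: (54 - 34)·40 = 800.

800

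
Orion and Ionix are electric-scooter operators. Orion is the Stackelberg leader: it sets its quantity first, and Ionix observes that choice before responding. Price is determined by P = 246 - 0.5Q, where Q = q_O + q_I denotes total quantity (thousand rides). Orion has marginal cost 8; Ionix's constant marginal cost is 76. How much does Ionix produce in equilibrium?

Solve by backward induction. Given q_O, the follower Ionix maximises π_I = (246 - (1/2)q_O - (1/2)q_I)q_I - 76q_I.
Follower FOC: 170 - (1/2)q_O - q_I = 0, so q_I(q_O) = (170 - (1/2)q_O).
The leader anticipates this reaction. Substituting into P = 246 - 0.5Q gives P = 161 - (1/4)q_O, so π_O = (161 - (1/4)q_O)q_O - 8q_O.
Leader FOC: 153 - (1/2)q_O = 0, so q_O = 306.
Then q_I = (170 - (1/2)·306) = 17.

17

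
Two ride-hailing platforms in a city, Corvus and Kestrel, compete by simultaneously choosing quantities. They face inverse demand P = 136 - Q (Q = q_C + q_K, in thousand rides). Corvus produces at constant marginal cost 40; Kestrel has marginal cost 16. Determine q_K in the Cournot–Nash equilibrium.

Corvus's profit: π_C = (136 - Q)q_C - (40q_C). Setting ∂π_C/∂q_C = 0: 96 - 2q_C - (q_K) = 0.
Kestrel's first-order condition: 120 - 2q_K - (q_C) = 0.
Rearranging gives the reaction functions q_C = (96 - q_K)/2 and q_K = (120 - q_C)/2.
Substituting one into the other gives q_C = 24 and q_K = 48.

48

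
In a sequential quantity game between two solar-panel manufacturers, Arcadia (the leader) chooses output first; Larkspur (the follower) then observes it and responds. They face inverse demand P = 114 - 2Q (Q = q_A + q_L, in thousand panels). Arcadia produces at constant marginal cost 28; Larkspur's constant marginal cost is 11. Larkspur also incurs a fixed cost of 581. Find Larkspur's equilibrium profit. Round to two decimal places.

5.53

The follower Larkspur best-responds to any q_A: π_L = (114 - 2Q)q_L - 11q_L.
∂π_L/∂q_L = 103 - 2q_A - 4q_L = 0 gives the reaction function q_L = (103 - 2q_A)/4.
The leader anticipates this reaction. Substituting into P = 114 - 2Q gives P = 125/2 - q_A, so π_A = (125/2 - q_A)q_A - 28q_A.
Leader FOC: 69/2 - 2q_A = 0, so q_A = 69/4.
Then q_L = (103 - 2·(69/4))/4 = 137/8.
Price P = 114 - 2·(275/8) = 181/4.
Larkspur's profit: (181/4 - 11)·(137/8) - 581 = 177/32.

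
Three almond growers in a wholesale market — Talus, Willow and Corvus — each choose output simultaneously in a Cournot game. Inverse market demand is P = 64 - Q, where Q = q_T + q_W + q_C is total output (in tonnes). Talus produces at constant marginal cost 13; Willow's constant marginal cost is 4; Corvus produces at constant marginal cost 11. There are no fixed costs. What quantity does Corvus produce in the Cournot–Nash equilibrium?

12

Talus's profit: π_T = (64 - Q)q_T - (13q_T). Setting ∂π_T/∂q_T = 0: 51 - 2q_T - (q_W + q_C) = 0.
Willow's profit: π_W = (64 - Q)q_W - (4q_W). Setting ∂π_W/∂q_W = 0: 60 - 2q_W - (q_T + q_C) = 0.
Corvus's profit: π_C = (64 - Q)q_C - (11q_C). Setting ∂π_C/∂q_C = 0: 53 - 2q_C - (q_T + q_W) = 0.
Adding the 3 first-order conditions: 164 − 4Q = 0, so Q = 41.
Back-substituting: q_T = (51 − 41) = 10, q_W = (60 − 41) = 19, q_C = (53 − 41) = 12.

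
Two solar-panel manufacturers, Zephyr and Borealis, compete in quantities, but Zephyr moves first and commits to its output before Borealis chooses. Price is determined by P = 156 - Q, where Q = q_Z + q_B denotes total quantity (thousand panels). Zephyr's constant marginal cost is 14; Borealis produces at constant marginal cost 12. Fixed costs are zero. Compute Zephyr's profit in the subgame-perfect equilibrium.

2450

Solve by backward induction. Given q_Z, the follower Borealis maximises π_B = (156 - q_Z - q_B)q_B - 12q_B.
∂π_B/∂q_B = 144 - q_Z - 2q_B = 0 gives the reaction function q_B = (144 - q_Z)/2.
Zephyr substitutes q_B(q_Z) into its own profit: π_Z = q_Z(156 - q_Z - (144 - q_Z)/2) - 14q_Z = (84 - (1/2)q_Z)q_Z - 14q_Z.
Maximising: ∂π_Z/∂q_Z = 70 - q_Z = 0, giving q_Z = 70.
Then q_B = (144 - 70)/2 = 37.
Price P = 156 - 107 = 49.
Zephyr's profit: (49 - 14)·70 = 2450.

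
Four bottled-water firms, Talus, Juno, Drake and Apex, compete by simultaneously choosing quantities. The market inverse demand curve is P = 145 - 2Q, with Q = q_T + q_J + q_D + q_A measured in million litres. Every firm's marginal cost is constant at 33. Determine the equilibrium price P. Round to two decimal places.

A representative firm's profit is π_i = q_i(145 - 2Q) - 33q_i.
First-order condition (treating rivals' output as given): 112 - 4q_i - 2·Σ_{j≠i} q_j = 0.
With identical firms every q_j equals q_i, so Σ_{j≠i} q_j = 3q_i and 112 = 10q_i, giving q_i = 56/5.
Total output Q = 224/5, so price P = 145 - 2·(224/5) = 277/5.

55.40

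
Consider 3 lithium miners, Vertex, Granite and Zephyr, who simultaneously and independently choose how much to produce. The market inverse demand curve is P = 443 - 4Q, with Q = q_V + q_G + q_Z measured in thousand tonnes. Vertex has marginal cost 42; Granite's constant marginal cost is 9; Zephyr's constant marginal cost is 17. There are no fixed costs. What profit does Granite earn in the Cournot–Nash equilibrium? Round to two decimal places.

Vertex's profit: π_V = (443 - 4Q)q_V - (42q_V). Setting ∂π_V/∂q_V = 0: 401 - 8q_V - 4(q_G + q_Z) = 0.
Granite's profit: π_G = (443 - 4Q)q_G - (9q_G). Setting ∂π_G/∂q_G = 0: 434 - 8q_G - 4(q_V + q_Z) = 0.
Zephyr's profit: π_Z = (443 - 4Q)q_Z - (17q_Z). Setting ∂π_Z/∂q_Z = 0: 426 - 8q_Z - 4(q_V + q_G) = 0.
Adding the 3 first-order conditions: 1261 − 16Q = 0, so Q = 1261/16.
Back-substituting: q_V = (401 − 1261/4)/4 = 343/16, q_G = (434 − 1261/4)/4 = 475/16, q_Z = (426 − 1261/4)/4 = 443/16.
Price P = 443 - 4·(1261/16) = 511/4.
Granite's profit: (511/4 - 9)·(475/16) = 3525.3906.

3525.39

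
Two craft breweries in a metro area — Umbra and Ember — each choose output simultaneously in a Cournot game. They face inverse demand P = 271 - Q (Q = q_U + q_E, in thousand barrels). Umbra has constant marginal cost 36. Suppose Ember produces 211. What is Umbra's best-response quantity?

With the rival's output fixed at 211, Umbra's profit is π_U = (271 - 211 - q_U)q_U - (36q_U) = (60 - q_U)q_U - (36q_U).
∂π_U/∂q_U = 24 - 2q_U = 0, so q_U = 12.

12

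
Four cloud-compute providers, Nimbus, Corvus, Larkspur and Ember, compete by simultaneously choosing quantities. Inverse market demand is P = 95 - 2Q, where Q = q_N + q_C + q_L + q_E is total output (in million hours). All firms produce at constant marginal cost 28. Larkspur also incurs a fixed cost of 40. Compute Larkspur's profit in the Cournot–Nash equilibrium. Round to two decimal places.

49.78

A representative firm's profit is π_i = q_i(95 - 2Q) - 28q_i.
First-order condition (treating rivals' output as given): 67 - 4q_i - 2·Σ_{j≠i} q_j = 0.
With identical firms every q_j equals q_i, so Σ_{j≠i} q_j = 3q_i and 67 = 10q_i, giving q_i = 67/10.
Price P = 95 - 2·(134/5) = 207/5.
Larkspur's profit: (207/5 - 28)·(67/10) - 40 = 49.7800.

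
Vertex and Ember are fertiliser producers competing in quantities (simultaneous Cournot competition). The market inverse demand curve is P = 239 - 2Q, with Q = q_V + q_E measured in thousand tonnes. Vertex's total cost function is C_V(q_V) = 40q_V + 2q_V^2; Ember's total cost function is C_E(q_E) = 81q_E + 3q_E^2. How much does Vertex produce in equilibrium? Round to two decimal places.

22.03

Vertex's profit: π_V = (239 - 2Q)q_V - (40q_V + 2q_V²). Setting ∂π_V/∂q_V = 0: 199 - 8q_V - 2(q_E) = 0.
Ember's first-order condition: 158 - 10q_E - 2(q_V) = 0.
Best responses: q_V = (199 - 2q_E)/8, q_E = (158 - 2q_V)/10.
Substituting one into the other gives q_V = 837/38 and q_E = 433/38.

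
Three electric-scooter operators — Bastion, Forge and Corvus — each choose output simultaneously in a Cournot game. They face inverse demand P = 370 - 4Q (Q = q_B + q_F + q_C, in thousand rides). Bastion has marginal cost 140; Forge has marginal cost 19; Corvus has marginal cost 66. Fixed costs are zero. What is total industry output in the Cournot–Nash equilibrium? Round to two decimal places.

Bastion's profit: π_B = (370 - 4Q)q_B - (140q_B). Setting ∂π_B/∂q_B = 0: 230 - 8q_B - 4(q_F + q_C) = 0.
Forge's first-order condition: 351 - 8q_F - 4(q_B + q_C) = 0.
Corvus's profit: π_C = (370 - 4Q)q_C - (66q_C). Setting ∂π_C/∂q_C = 0: 304 - 8q_C - 4(q_B + q_F) = 0.
Adding the 3 conditions: 885 − 8Q − 8Q = 0, i.e. Q = 885/16.
Back-substituting: q_B = (230 − 885/4)/4 = 35/16, q_F = (351 − 885/4)/4 = 519/16, q_C = (304 − 885/4)/4 = 331/16.
Total output Q = 35/16 + 519/16 + 331/16 = 885/16.

55.31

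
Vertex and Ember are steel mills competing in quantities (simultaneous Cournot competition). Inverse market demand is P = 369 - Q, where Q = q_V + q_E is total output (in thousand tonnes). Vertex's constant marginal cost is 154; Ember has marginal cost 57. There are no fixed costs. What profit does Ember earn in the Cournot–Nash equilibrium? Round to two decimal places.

18586.78

Vertex's profit: π_V = (369 - Q)q_V - (154q_V). Setting ∂π_V/∂q_V = 0: 215 - 2q_V - (q_E) = 0.
Ember's profit: π_E = (369 - Q)q_E - (57q_E). Setting ∂π_E/∂q_E = 0: 312 - 2q_E - (q_V) = 0.
Rearranging gives the reaction functions q_V = (215 - q_E)/2 and q_E = (312 - q_V)/2.
Substituting one into the other gives q_V = 118/3 and q_E = 409/3.
Price P = 369 - 527/3 = 580/3.
Ember's profit: (580/3 - 57)·(409/3) = 18586.7778.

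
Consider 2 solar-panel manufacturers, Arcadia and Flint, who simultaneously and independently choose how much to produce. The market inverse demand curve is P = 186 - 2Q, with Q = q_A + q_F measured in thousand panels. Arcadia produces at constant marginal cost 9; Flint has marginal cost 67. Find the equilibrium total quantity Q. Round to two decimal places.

49.33

Arcadia's profit: π_A = (186 - 2Q)q_A - (9q_A). Setting ∂π_A/∂q_A = 0: 177 - 4q_A - 2(q_F) = 0.
Flint's first-order condition: 119 - 4q_F - 2(q_A) = 0.
So q_A = (177 - 2q_F)/4 and q_F = (119 - 2q_A)/4.
Solving the pair: q_A = 235/6, q_F = 61/6.
Total output Q = 235/6 + 61/6 = 148/3.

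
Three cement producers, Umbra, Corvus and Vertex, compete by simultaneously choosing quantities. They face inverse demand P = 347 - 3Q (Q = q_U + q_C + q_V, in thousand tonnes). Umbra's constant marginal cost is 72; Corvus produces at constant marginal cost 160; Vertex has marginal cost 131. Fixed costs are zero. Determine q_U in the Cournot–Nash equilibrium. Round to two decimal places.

35.17

Umbra's profit: π_U = (347 - 3Q)q_U - (72q_U). Setting ∂π_U/∂q_U = 0: 275 - 6q_U - 3(q_C + q_V) = 0.
Corvus's profit: π_C = (347 - 3Q)q_C - (160q_C). Setting ∂π_C/∂q_C = 0: 187 - 6q_C - 3(q_U + q_V) = 0.
Vertex's profit: π_V = (347 - 3Q)q_V - (131q_V). Setting ∂π_V/∂q_V = 0: 216 - 6q_V - 3(q_U + q_C) = 0.
Adding the 3 first-order conditions: 678 − 12Q = 0, so Q = 113/2.
Back-substituting: q_U = (275 − 339/2)/3 = 211/6, q_C = (187 − 339/2)/3 = 35/6, q_V = (216 − 339/2)/3 = 31/2.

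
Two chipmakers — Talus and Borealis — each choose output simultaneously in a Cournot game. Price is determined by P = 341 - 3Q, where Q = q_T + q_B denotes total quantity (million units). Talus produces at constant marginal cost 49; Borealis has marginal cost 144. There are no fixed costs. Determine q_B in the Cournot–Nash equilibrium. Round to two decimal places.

11.33

Talus's profit: π_T = (341 - 3Q)q_T - (49q_T). Setting ∂π_T/∂q_T = 0: 292 - 6q_T - 3(q_B) = 0.
Borealis's profit: π_B = (341 - 3Q)q_B - (144q_B). Setting ∂π_B/∂q_B = 0: 197 - 6q_B - 3(q_T) = 0.
Rearranging gives the reaction functions q_T = (292 - 3q_B)/6 and q_B = (197 - 3q_T)/6.
Solving the pair: q_T = 43, q_B = 34/3.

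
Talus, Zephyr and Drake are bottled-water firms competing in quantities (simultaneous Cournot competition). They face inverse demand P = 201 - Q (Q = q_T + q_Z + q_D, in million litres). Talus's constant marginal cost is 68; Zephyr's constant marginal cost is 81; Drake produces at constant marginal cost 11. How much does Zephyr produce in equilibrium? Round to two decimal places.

Talus's profit: π_T = (201 - Q)q_T - (68q_T). Setting ∂π_T/∂q_T = 0: 133 - 2q_T - (q_Z + q_D) = 0.
Zephyr's first-order condition: 120 - 2q_Z - (q_T + q_D) = 0.
Drake's profit: π_D = (201 - Q)q_D - (11q_D). Setting ∂π_D/∂q_D = 0: 190 - 2q_D - (q_T + q_Z) = 0.
Adding the 3 conditions: 443 − 2Q − 2Q = 0, i.e. Q = 443/4.
Back-substituting: q_T = (133 − 443/4) = 89/4, q_Z = (120 − 443/4) = 37/4, q_D = (190 − 443/4) = 317/4.

9.25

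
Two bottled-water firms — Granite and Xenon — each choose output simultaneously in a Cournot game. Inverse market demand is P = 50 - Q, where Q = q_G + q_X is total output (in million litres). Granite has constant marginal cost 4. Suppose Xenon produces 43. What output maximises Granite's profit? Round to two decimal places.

1.50

With the rival's output fixed at 43, Granite's profit is π_G = (50 - 43 - q_G)q_G - (4q_G) = (7 - q_G)q_G - (4q_G).
∂π_G/∂q_G = 3 - 2q_G = 0, so q_G = 3/2.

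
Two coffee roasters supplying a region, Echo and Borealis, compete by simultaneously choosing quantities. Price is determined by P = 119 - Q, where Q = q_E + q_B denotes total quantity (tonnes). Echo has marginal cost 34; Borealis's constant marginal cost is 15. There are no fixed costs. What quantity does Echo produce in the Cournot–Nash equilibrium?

Echo's profit: π_E = (119 - Q)q_E - (34q_E). Setting ∂π_E/∂q_E = 0: 85 - 2q_E - (q_B) = 0.
Borealis's profit: π_B = (119 - Q)q_B - (15q_B). Setting ∂π_B/∂q_B = 0: 104 - 2q_B - (q_E) = 0.
Best responses: q_E = (85 - q_B)/2, q_B = (104 - q_E)/2.
Solving the pair: q_E = 22, q_B = 41.

22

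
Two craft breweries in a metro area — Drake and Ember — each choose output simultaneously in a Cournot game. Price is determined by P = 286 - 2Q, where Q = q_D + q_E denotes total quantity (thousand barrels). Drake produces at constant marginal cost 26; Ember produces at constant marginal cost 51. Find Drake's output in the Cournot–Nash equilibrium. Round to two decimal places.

47.50

Drake's profit: π_D = (286 - 2Q)q_D - (26q_D). Setting ∂π_D/∂q_D = 0: 260 - 4q_D - 2(q_E) = 0.
Ember's profit: π_E = (286 - 2Q)q_E - (51q_E). Setting ∂π_E/∂q_E = 0: 235 - 4q_E - 2(q_D) = 0.
Best responses: q_D = (260 - 2q_E)/4, q_E = (235 - 2q_D)/4.
Substituting one into the other gives q_D = 95/2 and q_E = 35.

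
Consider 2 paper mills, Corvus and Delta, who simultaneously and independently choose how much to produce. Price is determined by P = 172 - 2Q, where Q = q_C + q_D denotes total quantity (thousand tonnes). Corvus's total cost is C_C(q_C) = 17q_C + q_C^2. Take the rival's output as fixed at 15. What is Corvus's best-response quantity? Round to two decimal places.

20.83

With the rival's output fixed at 15, Corvus's profit is π_C = (172 - 2·15 - 2q_C)q_C - (17q_C + q_C²) = (142 - 2q_C)q_C - (17q_C + q_C²).
∂π_C/∂q_C = 125 - 6q_C = 0, so q_C = 125/6.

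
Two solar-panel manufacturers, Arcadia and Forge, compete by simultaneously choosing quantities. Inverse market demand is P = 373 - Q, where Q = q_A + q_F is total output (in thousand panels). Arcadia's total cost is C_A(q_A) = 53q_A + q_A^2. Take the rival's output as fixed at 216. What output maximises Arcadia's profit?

With the rival's output fixed at 216, Arcadia's profit is π_A = (373 - 216 - q_A)q_A - (53q_A + q_A²) = (157 - q_A)q_A - (53q_A + q_A²).
∂π_A/∂q_A = 104 - 4q_A = 0, so q_A = 26.

26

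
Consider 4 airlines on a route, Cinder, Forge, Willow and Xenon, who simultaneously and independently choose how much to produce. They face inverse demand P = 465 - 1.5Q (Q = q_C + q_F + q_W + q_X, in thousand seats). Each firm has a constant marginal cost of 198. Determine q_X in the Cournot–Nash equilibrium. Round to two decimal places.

Each firm earns π_i = (465 - 1.5Q)q_i - 198q_i.
Setting ∂π_i/∂q_i = 0 with rivals' quantities fixed: 267 - 3q_i - (3/2)·Σ_{j≠i} q_j = 0.
With identical firms every q_j equals q_i, so Σ_{j≠i} q_j = 3q_i and 267 = (15/2)q_i, giving q_i = 178/5.

35.60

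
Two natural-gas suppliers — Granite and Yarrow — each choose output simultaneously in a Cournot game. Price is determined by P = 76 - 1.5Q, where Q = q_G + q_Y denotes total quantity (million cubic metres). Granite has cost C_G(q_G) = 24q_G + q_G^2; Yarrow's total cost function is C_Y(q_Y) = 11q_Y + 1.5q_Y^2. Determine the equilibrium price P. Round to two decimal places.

Granite's profit: π_G = (76 - 1.5Q)q_G - (24q_G + q_G²). Setting ∂π_G/∂q_G = 0: 52 - 5q_G - (3/2)(q_Y) = 0.
Yarrow's profit: π_Y = (76 - 1.5Q)q_Y - (11q_Y + (3/2)q_Y²). Setting ∂π_Y/∂q_Y = 0: 65 - 6q_Y - (3/2)(q_G) = 0.
So q_G = (52 - (3/2)q_Y)/5 and q_Y = (65 - (3/2)q_G)/6.
Solving the pair: q_G = 286/37, q_Y = 988/111.
Total output Q = 1846/111, so price P = 76 - (3/2)·(1846/111) = 1889/37.

51.05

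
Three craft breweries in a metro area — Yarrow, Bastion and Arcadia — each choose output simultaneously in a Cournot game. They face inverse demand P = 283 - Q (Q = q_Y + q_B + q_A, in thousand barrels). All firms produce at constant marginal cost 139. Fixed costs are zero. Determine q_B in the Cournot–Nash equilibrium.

Each firm earns π_i = (283 - Q)q_i - 139q_i.
First-order condition (treating rivals' output as given): 144 - 2q_i - Σ_{j≠i} q_j = 0.
By symmetry each firm produces the same amount; substituting Σ_{j≠i} q_j = 2q_i yields q_i = 144/4 = 36.

36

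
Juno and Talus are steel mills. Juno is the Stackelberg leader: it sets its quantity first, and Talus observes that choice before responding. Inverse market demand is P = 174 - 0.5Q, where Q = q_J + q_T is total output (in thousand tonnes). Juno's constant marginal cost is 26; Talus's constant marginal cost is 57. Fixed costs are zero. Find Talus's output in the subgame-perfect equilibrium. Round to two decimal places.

27.50

The follower Talus best-responds to any q_J: π_T = (174 - 0.5Q)q_T - 57q_T.
Follower FOC: 117 - (1/2)q_J - q_T = 0, so q_T(q_J) = (117 - (1/2)q_J).
Juno substitutes q_T(q_J) into its own profit: π_J = q_J(174 - (1/2)q_J - (117 - (1/2)q_J)/2) - 26q_J = (231/2 - (1/4)q_J)q_J - 26q_J.
The leader's first-order condition 179/2 - (1/2)q_J = 0 yields q_J = 179.
Then q_T = (117 - (1/2)·179) = 55/2.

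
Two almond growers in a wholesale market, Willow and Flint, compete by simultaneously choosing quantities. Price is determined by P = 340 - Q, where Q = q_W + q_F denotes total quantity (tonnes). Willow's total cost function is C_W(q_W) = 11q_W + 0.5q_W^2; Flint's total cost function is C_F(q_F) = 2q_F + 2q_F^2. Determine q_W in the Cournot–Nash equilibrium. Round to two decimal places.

Willow's profit: π_W = (340 - Q)q_W - (11q_W + (1/2)q_W²). Setting ∂π_W/∂q_W = 0: 329 - 3q_W - (q_F) = 0.
Flint's first-order condition: 338 - 6q_F - (q_W) = 0.
Best responses: q_W = (329 - q_F)/3, q_F = (338 - q_W)/6.
Solving the pair: q_W = 1636/17, q_F = 685/17.

96.24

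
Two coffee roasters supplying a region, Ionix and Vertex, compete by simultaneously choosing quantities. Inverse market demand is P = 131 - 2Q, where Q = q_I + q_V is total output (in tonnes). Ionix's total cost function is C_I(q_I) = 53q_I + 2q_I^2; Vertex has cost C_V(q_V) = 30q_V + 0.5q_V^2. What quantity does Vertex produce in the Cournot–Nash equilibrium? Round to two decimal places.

18.11

Ionix's profit: π_I = (131 - 2Q)q_I - (53q_I + 2q_I²). Setting ∂π_I/∂q_I = 0: 78 - 8q_I - 2(q_V) = 0.
Vertex's profit: π_V = (131 - 2Q)q_V - (30q_V + (1/2)q_V²). Setting ∂π_V/∂q_V = 0: 101 - 5q_V - 2(q_I) = 0.
So q_I = (78 - 2q_V)/8 and q_V = (101 - 2q_I)/5.
Solving the pair: q_I = 47/9, q_V = 163/9.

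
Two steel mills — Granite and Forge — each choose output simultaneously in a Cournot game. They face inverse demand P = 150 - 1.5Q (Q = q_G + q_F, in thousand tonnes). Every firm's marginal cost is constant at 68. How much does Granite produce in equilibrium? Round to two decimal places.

Each firm earns π_i = (150 - 1.5Q)q_i - 68q_i.
First-order condition (treating rivals' output as given): 82 - 3q_i - (3/2)q_j = 0.
By symmetry each firm produces the same amount; substituting q_j = q_i yields q_i = 82/(9/2) = 164/9.

18.22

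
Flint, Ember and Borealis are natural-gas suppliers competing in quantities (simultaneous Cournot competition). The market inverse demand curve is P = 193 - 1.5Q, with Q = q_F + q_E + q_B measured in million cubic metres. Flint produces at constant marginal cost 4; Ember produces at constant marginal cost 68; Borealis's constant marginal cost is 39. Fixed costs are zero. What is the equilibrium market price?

Flint's profit: π_F = (193 - 1.5Q)q_F - (4q_F). Setting ∂π_F/∂q_F = 0: 189 - 3q_F - (3/2)(q_E + q_B) = 0.
Ember's profit: π_E = (193 - 1.5Q)q_E - (68q_E). Setting ∂π_E/∂q_E = 0: 125 - 3q_E - (3/2)(q_F + q_B) = 0.
Borealis's first-order condition: 154 - 3q_B - (3/2)(q_F + q_E) = 0.
Adding the 3 first-order conditions: 468 − 6Q = 0, so Q = 78.
Back-substituting: q_F = (189 − 117)/(3/2) = 48, q_E = (125 − 117)/(3/2) = 16/3, q_B = (154 − 117)/(3/2) = 74/3.
Total output Q = 78, so price P = 193 - (3/2)·78 = 76.

76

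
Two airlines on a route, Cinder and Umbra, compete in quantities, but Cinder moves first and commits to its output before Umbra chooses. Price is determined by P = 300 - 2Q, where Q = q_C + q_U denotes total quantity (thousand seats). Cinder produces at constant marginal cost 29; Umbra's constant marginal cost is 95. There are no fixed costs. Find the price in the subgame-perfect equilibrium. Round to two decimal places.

The follower Umbra best-responds to any q_C: π_U = (300 - 2Q)q_U - 95q_U.
Follower FOC: 205 - 2q_C - 4q_U = 0, so q_U(q_C) = (205 - 2q_C)/4.
The leader anticipates this reaction. Substituting into P = 300 - 2Q gives P = 395/2 - q_C, so π_C = (395/2 - q_C)q_C - 29q_C.
Leader FOC: 337/2 - 2q_C = 0, so q_C = 337/4.
Then q_U = (205 - 2·(337/4))/4 = 73/8.
Total output Q = 747/8, so price P = 300 - 2·(747/8) = 453/4.

113.25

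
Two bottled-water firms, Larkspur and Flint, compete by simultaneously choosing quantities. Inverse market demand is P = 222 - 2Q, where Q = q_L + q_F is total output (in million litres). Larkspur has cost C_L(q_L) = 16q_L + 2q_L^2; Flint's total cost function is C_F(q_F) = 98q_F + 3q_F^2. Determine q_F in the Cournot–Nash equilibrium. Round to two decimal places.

Larkspur's profit: π_L = (222 - 2Q)q_L - (16q_L + 2q_L²). Setting ∂π_L/∂q_L = 0: 206 - 8q_L - 2(q_F) = 0.
Flint's first-order condition: 124 - 10q_F - 2(q_L) = 0.
Best responses: q_L = (206 - 2q_F)/8, q_F = (124 - 2q_L)/10.
Substituting one into the other gives q_L = 453/19 and q_F = 145/19.

7.63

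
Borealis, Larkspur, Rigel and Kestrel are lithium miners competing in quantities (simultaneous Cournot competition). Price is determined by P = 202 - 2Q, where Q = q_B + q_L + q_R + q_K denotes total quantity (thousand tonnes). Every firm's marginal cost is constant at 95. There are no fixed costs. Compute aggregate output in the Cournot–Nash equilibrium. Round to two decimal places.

42.80

Each firm earns π_i = (202 - 2Q)q_i - 95q_i.
First-order condition (treating rivals' output as given): 107 - 4q_i - 2·Σ_{j≠i} q_j = 0.
With identical firms every q_j equals q_i, so Σ_{j≠i} q_j = 3q_i and 107 = 10q_i, giving q_i = 107/10.
Total output Q = 107/10 + 107/10 + 107/10 + 107/10 = 214/5.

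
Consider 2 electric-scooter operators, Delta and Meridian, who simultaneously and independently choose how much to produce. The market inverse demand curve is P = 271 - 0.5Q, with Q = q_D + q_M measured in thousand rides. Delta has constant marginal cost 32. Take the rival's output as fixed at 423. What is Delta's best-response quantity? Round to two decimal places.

With the rival's output fixed at 423, Delta's profit is π_D = (271 - (1/2)·423 - (1/2)q_D)q_D - (32q_D) = (119/2 - (1/2)q_D)q_D - (32q_D).
∂π_D/∂q_D = 55/2 - q_D = 0, so q_D = 55/2.

27.50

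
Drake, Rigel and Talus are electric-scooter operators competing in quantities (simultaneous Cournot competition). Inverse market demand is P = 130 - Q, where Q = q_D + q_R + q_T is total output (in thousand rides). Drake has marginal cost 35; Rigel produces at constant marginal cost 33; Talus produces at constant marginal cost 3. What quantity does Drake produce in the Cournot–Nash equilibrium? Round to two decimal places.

Drake's profit: π_D = (130 - Q)q_D - (35q_D). Setting ∂π_D/∂q_D = 0: 95 - 2q_D - (q_R + q_T) = 0.
Rigel's first-order condition: 97 - 2q_R - (q_D + q_T) = 0.
Talus's first-order condition: 127 - 2q_T - (q_D + q_R) = 0.
Adding the 3 first-order conditions: 319 − 4Q = 0, so Q = 319/4.
Back-substituting: q_D = (95 − 319/4) = 61/4, q_R = (97 − 319/4) = 69/4, q_T = (127 − 319/4) = 189/4.

15.25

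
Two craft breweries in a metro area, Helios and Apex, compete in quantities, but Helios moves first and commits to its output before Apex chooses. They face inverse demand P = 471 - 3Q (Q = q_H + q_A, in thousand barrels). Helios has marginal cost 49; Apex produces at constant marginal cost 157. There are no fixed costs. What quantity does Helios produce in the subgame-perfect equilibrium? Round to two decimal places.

The follower Apex best-responds to any q_H: π_A = (471 - 3Q)q_A - 157q_A.
Setting the follower's marginal profit to zero, 314 - 3q_H - 6q_A = 0, i.e. q_A = (314 - 3q_H)/6.
Helios substitutes q_A(q_H) into its own profit: π_H = q_H(471 - 3q_H - (314 - 3q_H)/2) - 49q_H = (314 - (3/2)q_H)q_H - 49q_H.
Leader FOC: 265 - 3q_H = 0, so q_H = 265/3.
Then q_A = (314 - 3·(265/3))/6 = 49/6.

88.33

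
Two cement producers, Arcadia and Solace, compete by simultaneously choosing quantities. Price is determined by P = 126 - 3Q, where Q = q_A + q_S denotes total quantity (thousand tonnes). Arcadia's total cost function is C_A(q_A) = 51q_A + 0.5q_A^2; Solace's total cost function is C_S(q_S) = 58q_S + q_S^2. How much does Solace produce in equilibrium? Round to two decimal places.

5.34

Arcadia's profit: π_A = (126 - 3Q)q_A - (51q_A + (1/2)q_A²). Setting ∂π_A/∂q_A = 0: 75 - 7q_A - 3(q_S) = 0.
Solace's profit: π_S = (126 - 3Q)q_S - (58q_S + q_S²). Setting ∂π_S/∂q_S = 0: 68 - 8q_S - 3(q_A) = 0.
Best responses: q_A = (75 - 3q_S)/7, q_S = (68 - 3q_A)/8.
Substituting one into the other gives q_A = 396/47 and q_S = 251/47.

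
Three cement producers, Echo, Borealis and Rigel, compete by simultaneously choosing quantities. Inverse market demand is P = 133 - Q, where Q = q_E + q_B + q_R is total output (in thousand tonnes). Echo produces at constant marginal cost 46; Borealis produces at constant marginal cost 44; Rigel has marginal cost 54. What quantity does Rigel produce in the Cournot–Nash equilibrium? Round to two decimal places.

Echo's profit: π_E = (133 - Q)q_E - (46q_E). Setting ∂π_E/∂q_E = 0: 87 - 2q_E - (q_B + q_R) = 0.
Borealis's profit: π_B = (133 - Q)q_B - (44q_B). Setting ∂π_B/∂q_B = 0: 89 - 2q_B - (q_E + q_R) = 0.
Rigel's first-order condition: 79 - 2q_R - (q_E + q_B) = 0.
Adding the 3 conditions: 255 − 2Q − 2Q = 0, i.e. Q = 255/4.
Back-substituting: q_E = (87 − 255/4) = 93/4, q_B = (89 − 255/4) = 101/4, q_R = (79 − 255/4) = 61/4.

15.25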